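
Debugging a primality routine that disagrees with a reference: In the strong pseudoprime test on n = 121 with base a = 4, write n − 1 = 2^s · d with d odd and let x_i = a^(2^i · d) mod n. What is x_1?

89

n − 1 = 120 = 2^3 · 15, so s = 3 and d = 15.
x_0 = 4^15 mod 121 = 45.
x_1 = 45^2 mod 121 = 89.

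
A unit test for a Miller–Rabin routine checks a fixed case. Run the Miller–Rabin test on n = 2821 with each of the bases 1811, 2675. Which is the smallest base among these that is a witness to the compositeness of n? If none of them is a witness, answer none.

n − 1 = 2820 = 2^2 · 705, so s = 2 and d = 705.
Base 1811: x_0 = 1811^705 mod 2821 = 2820. x_0 = 2820 ≡ −1, so 1811 is not a witness.
Base 2675: x_0 = 2675^705 mod 2821 = 1520. x_0 is neither 1 nor 2820, so continue squaring. x_1 = 1520^2 mod 2821 = 1. x_1 = 1 but x_0 ≠ ±1, a nontrivial square root of 1 — 2675 is a witness and 2821 is composite.
The smallest witness among the given bases is 2675.

2675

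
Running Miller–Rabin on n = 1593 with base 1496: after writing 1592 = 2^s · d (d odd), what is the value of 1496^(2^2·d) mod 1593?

n − 1 = 1592 = 2^3 · 199, so s = 3 and d = 199.
Repeated squaring mod 1593: 1496^1 ≡ 1496, 1496^2 ≡ 1444, 1496^4 ≡ 1492, 1496^8 ≡ 643, 1496^16 ≡ 862, 1496^32 ≡ 706, 1496^64 ≡ 1420, 1496^128 ≡ 1255.
199 = 128 + 64 + 4 + 2 + 1, so 1496^199 ≡ 1255·1420·1492·1444·1496 ≡ 1010 (mod 1593).
x_0 = 1010.
x_1 = 1010^2 mod 1593 = 580.
x_2 = 580^2 mod 1593 = 277.

277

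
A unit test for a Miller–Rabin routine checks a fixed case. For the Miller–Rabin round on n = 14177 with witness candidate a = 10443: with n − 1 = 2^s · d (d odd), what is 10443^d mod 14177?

8410

n − 1 = 14176 = 2^5 · 443, so s = 5 and d = 443.
Repeated squaring mod 14177: 10443^1 ≡ 10443, 10443^2 ≡ 6765, 10443^4 ≡ 1869, 10443^8 ≡ 5619, 10443^16 ≡ 982, 10443^32 ≡ 288, 10443^64 ≡ 12059, 10443^128 ≡ 5992, 10443^256 ≡ 7900.
443 = 256 + 128 + 32 + 16 + 8 + 2 + 1, so 10443^443 ≡ 7900·5992·288·982·5619·6765·10443 ≡ 8410 (mod 14177).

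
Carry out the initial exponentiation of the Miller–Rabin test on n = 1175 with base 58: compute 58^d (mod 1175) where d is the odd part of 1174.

n − 1 = 1174 = 2^1 · 587, so s = 1 and d = 587.
Repeated squaring mod 1175: 58^1 ≡ 58, 58^2 ≡ 1014, 58^4 ≡ 71, 58^8 ≡ 341, 58^16 ≡ 1131, 58^32 ≡ 761, 58^64 ≡ 1021, 58^128 ≡ 216, 58^256 ≡ 831, 58^512 ≡ 836.
587 = 512 + 64 + 8 + 2 + 1, so 58^587 ≡ 836·1021·341·1014·58 ≡ 652 (mod 1175).

652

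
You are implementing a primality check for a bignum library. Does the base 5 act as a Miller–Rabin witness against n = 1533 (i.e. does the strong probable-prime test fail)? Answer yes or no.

yes

n − 1 = 1532 = 2^2 · 383, so s = 2 and d = 383.
x_0 = 5^383 mod 1533 = 206.
x_0 is neither 1 nor 1532, so continue squaring.
x_1 = 206^2 mod 1533 = 1045.
Reached i = s−1 = 1 without hitting −1: 5 is a Miller–Rabin witness and 1533 is composite.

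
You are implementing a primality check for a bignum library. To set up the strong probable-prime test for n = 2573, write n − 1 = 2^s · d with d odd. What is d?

Halving: 2572 → 1286 → 643; 643 is odd.
So 2572 = 2^2 · 643.

643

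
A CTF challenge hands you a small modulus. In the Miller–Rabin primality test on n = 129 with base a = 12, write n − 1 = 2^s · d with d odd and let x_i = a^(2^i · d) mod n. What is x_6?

n − 1 = 128 = 2^7 · 1, so s = 7 and d = 1.
x_0 = 12^1 mod 129 = 12.
x_1 = 12^2 mod 129 = 15.
x_2 = 15^2 mod 129 = 96.
x_3 = 96^2 mod 129 = 57.
x_4 = 57^2 mod 129 = 24.
x_5 = 24^2 mod 129 = 60.
x_6 = 60^2 mod 129 = 117.

117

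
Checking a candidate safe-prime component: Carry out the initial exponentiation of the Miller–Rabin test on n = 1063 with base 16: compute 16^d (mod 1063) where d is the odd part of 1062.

n − 1 = 1062 = 2^1 · 531, so s = 1 and d = 531.
Repeated squaring mod 1063: 16^1 ≡ 16, 16^2 ≡ 256, 16^4 ≡ 693, 16^8 ≡ 836, 16^16 ≡ 505, 16^32 ≡ 968, 16^64 ≡ 521, 16^128 ≡ 376, 16^256 ≡ 1060, 16^512 ≡ 9.
531 = 512 + 16 + 2 + 1, so 16^531 ≡ 9·505·256·16 ≡ 1 (mod 1063).

1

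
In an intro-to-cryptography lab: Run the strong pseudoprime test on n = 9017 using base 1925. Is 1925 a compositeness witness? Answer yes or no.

n − 1 = 9016 = 2^3 · 1127, so s = 3 and d = 1127.
x_0 = 1925^1127 mod 9017 = 2013.
x_0 is neither 1 nor 9016, so continue squaring.
x_1 = 2013^2 mod 9017 = 3536.
x_2 = 3536^2 mod 9017 = 5734.
Reached i = s−1 = 2 without hitting −1: 1925 is a Miller–Rabin witness and 9017 is composite.

yes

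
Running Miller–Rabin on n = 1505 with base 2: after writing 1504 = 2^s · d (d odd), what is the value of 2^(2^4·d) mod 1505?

1411

n − 1 = 1504 = 2^5 · 47, so s = 5 and d = 47.
x_0 = 2^47 mod 1505 = 333.
x_1 = 333^2 mod 1505 = 1024.
x_2 = 1024^2 mod 1505 = 1096.
x_3 = 1096^2 mod 1505 = 226.
x_4 = 226^2 mod 1505 = 1411.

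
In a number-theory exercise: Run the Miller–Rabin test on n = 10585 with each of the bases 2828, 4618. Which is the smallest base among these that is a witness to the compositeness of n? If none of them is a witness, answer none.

4618

n − 1 = 10584 = 2^3 · 1323, so s = 3 and d = 1323.
Base 2828: x_0 = 2828^1323 mod 10585 = 6397. x_0 is neither 1 nor 10584, so continue squaring. x_1 = 6397^2 mod 10585 = 10584. x_1 ≡ −1, so 2828 is not a witness.
Base 4618: x_0 = 4618^1323 mod 10585 = 2582. x_0 is neither 1 nor 10584, so continue squaring. x_1 = 2582^2 mod 10585 = 8759. x_2 = 8759^2 mod 10585 = 1. x_2 = 1 but x_1 ≠ ±1, a nontrivial square root of 1 — 4618 is a witness and 10585 is composite.
The smallest witness among the given bases is 4618.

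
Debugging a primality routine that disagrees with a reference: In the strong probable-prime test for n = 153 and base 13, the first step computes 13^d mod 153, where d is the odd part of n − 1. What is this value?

4

n − 1 = 152 = 2^3 · 19, so s = 3 and d = 19.
Repeated squaring mod 153: 13^1 ≡ 13, 13^2 ≡ 16, 13^4 ≡ 103, 13^8 ≡ 52, 13^16 ≡ 103.
19 = 16 + 2 + 1, so 13^19 ≡ 103·16·13 ≡ 4 (mod 153).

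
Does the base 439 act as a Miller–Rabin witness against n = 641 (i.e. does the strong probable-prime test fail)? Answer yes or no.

no

n − 1 = 640 = 2^7 · 5, so s = 7 and d = 5.
x_0 = 439^5 mod 641 = 373.
x_0 is neither 1 nor 640, so continue squaring.
x_1 = 373^2 mod 641 = 32.
x_2 = 32^2 mod 641 = 383.
x_3 = 383^2 mod 641 = 541.
x_4 = 541^2 mod 641 = 385.
x_5 = 385^2 mod 641 = 154.
x_6 = 154^2 mod 641 = 640.
x_6 ≡ −1, so 439 is not a witness.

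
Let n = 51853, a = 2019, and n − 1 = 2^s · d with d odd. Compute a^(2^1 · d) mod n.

n − 1 = 51852 = 2^2 · 12963, so s = 2 and d = 12963.
Repeated squaring mod 51853: 2019^1 ≡ 2019, 2019^2 ≡ 31827, 2019^4 ≡ 9574, 2019^8 ≡ 37225, 2019^16 ≡ 32906, 2019^32 ≡ 10490, 2019^64 ≡ 8034, 2019^128 ≡ 40024, 2019^256 ≡ 25847, 2019^512 ≡ 45210, 2019^1024 ≡ 2546, 2019^2048 ≡ 491, 2019^4096 ≡ 33669, 2019^8192 ≡ 43128.
12963 = 8192 + 4096 + 512 + 128 + 32 + 2 + 1, so 2019^12963 ≡ 43128·33669·45210·40024·10490·31827·2019 ≡ 1 (mod 51853).
x_0 = 1.
x_1 = 1^2 mod 51853 = 1.

1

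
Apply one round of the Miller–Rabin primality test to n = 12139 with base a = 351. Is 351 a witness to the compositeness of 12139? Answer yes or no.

yes

n − 1 = 12138 = 2^1 · 6069, so s = 1 and d = 6069.
x_0 = 351^6069 mod 12139 = 2614.
x_0 ∉ {1, 12138} and s = 1, so 351 is a Miller–Rabin witness and 12139 is composite.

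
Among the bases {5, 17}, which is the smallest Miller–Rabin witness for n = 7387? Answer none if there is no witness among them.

5

n − 1 = 7386 = 2^1 · 3693, so s = 1 and d = 3693.
Base 5: x_0 = 5^3693 mod 7387 = 1204. x_0 ∉ {1, 7386} and s = 1, so 5 is a Miller–Rabin witness and 7387 is composite.
Base 17: x_0 = 17^3693 mod 7387 = 6324. x_0 ∉ {1, 7386} and s = 1, so 17 is a Miller–Rabin witness and 7387 is composite.
The smallest witness among the given bases is 5.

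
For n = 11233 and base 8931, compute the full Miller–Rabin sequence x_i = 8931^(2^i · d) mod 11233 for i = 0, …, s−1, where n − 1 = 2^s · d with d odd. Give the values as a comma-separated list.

1599, 6910, 7850, 9495, 10200

n − 1 = 11232 = 2^5 · 351, so s = 5 and d = 351.
x_0 = 8931^351 mod 11233 = 1599.
x_1 = 1599^2 mod 11233 = 6910.
x_2 = 6910^2 mod 11233 = 7850.
x_3 = 7850^2 mod 11233 = 9495.
x_4 = 9495^2 mod 11233 = 10200.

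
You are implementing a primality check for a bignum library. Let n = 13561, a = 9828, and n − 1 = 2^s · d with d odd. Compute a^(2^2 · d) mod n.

7629

n − 1 = 13560 = 2^3 · 1695, so s = 3 and d = 1695.
x_0 = 9828^1695 mod 13561 = 9970.
x_1 = 9970^2 mod 13561 = 12331.
x_2 = 12331^2 mod 13561 = 7629.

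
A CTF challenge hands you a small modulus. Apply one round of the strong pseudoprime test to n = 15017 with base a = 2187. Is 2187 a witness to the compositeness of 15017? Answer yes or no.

no

n − 1 = 15016 = 2^3 · 1877, so s = 3 and d = 1877.
x_0 = 2187^1877 mod 15017 = 8826.
x_0 is neither 1 nor 15016, so continue squaring.
x_1 = 8826^2 mod 15017 = 5097.
x_2 = 5097^2 mod 15017 = 15016.
x_2 ≡ −1, so 2187 is not a witness.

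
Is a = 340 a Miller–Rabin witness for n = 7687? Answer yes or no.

no

n − 1 = 7686 = 2^1 · 3843, so s = 1 and d = 3843.
Repeated squaring mod 7687: 340^1 ≡ 340, 340^2 ≡ 295, 340^4 ≡ 2468, 340^8 ≡ 2920, 340^16 ≡ 1517, 340^32 ≡ 2876, 340^64 ≡ 164, 340^128 ≡ 3835, 340^256 ≡ 1994, 340^512 ≡ 1857, 340^1024 ≡ 4673, 340^2048 ≡ 5849.
3843 = 2048 + 1024 + 512 + 256 + 2 + 1, so 340^3843 ≡ 5849·4673·1857·1994·295·340 ≡ 1 (mod 7687).
x_0 = 340^3843 mod 7687 = 1.
x_0 = 1, so 340 is not a witness.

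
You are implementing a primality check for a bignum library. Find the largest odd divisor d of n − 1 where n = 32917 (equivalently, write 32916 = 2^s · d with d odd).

8229

Halving: 32916 → 16458 → 8229; 8229 is odd.
So 32916 = 2^2 · 8229.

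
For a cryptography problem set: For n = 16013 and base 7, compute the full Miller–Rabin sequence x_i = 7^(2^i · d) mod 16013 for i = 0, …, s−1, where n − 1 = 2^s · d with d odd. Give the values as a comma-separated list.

n − 1 = 16012 = 2^2 · 4003, so s = 2 and d = 4003.
x_0 = 7^4003 mod 16013 = 570.
x_1 = 570^2 mod 16013 = 4640.

570, 4640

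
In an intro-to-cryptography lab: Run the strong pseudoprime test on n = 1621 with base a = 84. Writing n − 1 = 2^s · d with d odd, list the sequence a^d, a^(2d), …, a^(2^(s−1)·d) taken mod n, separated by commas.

n − 1 = 1620 = 2^2 · 405, so s = 2 and d = 405.
x_0 = 84^405 mod 1621 = 1620.
x_1 = 1620^2 mod 1621 = 1.

1620, 1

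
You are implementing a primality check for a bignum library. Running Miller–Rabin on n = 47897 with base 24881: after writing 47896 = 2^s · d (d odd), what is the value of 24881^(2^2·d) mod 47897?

n − 1 = 47896 = 2^3 · 5987, so s = 3 and d = 5987.
By repeated squaring, 24881^5987 ≡ 44388 (mod 47897).
x_0 = 44388.
x_1 = 44388^2 mod 47897 = 3552.
x_2 = 3552^2 mod 47897 = 19793.

19793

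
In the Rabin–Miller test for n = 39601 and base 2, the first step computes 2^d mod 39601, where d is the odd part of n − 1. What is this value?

n − 1 = 39600 = 2^4 · 2475, so s = 4 and d = 2475.
Repeated squaring mod 39601: 2^1 ≡ 2, 2^2 ≡ 4, 2^4 ≡ 16, 2^8 ≡ 256, 2^16 ≡ 25935, 2^32 ≡ 1240, 2^64 ≡ 32762, 2^128 ≡ 3140, 2^256 ≡ 38552, 2^512 ≡ 31174, 2^1024 ≡ 9736, 2^2048 ≡ 24503.
2475 = 2048 + 256 + 128 + 32 + 8 + 2 + 1, so 2^2475 ≡ 24503·38552·3140·1240·256·4·2 ≡ 38806 (mod 39601).

38806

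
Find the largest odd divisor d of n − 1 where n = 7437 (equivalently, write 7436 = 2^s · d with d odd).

1859

Halving: 7436 → 3718 → 1859; 1859 is odd.
So 7436 = 2^2 · 1859.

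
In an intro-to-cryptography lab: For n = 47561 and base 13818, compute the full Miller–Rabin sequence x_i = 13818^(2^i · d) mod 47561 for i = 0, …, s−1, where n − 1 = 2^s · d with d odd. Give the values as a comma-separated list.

n − 1 = 47560 = 2^3 · 5945, so s = 3 and d = 5945.
x_0 = 13818^5945 mod 47561 = 33914.
x_1 = 33914^2 mod 47561 = 39294.
x_2 = 39294^2 mod 47561 = 45693.

33914, 39294, 45693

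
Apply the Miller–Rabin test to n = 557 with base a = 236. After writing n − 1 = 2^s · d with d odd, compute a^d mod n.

n − 1 = 556 = 2^2 · 139, so s = 2 and d = 139.
Repeated squaring mod 557: 236^1 ≡ 236, 236^2 ≡ 553, 236^4 ≡ 16, 236^8 ≡ 256, 236^16 ≡ 367, 236^32 ≡ 452, 236^64 ≡ 442, 236^128 ≡ 414.
139 = 128 + 8 + 2 + 1, so 236^139 ≡ 414·256·553·236 ≡ 1 (mod 557).

1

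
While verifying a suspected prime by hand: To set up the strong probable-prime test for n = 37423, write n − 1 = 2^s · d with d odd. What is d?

Halving: 37422 → 18711; 18711 is odd.
So 37422 = 2^1 · 18711.

18711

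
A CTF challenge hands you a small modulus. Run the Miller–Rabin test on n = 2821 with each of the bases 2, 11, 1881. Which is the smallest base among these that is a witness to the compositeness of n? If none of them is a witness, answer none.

n − 1 = 2820 = 2^2 · 705, so s = 2 and d = 705.
Base 2: x_0 = 2^705 mod 2821 = 2605. x_0 is neither 1 nor 2820, so continue squaring. x_1 = 2605^2 mod 2821 = 1520. Reached i = s−1 = 1 without hitting −1: 2 is a Miller–Rabin witness and 2821 is composite.
Base 11: x_0 = 11^705 mod 2821 = 1828. x_0 is neither 1 nor 2820, so continue squaring. x_1 = 1828^2 mod 2821 = 1520. Reached i = s−1 = 1 without hitting −1: 11 is a Miller–Rabin witness and 2821 is composite.
Base 1881: x_0 = 1881^705 mod 2821 = 1301. x_0 is neither 1 nor 2820, so continue squaring. x_1 = 1301^2 mod 2821 = 1. x_1 = 1 but x_0 ≠ ±1, a nontrivial square root of 1 — 1881 is a witness and 2821 is composite.
The smallest witness among the given bases is 2.

2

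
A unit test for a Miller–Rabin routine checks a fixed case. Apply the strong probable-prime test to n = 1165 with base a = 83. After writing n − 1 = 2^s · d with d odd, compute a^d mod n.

397

n − 1 = 1164 = 2^2 · 291, so s = 2 and d = 291.
83^291 mod 1165 = 397.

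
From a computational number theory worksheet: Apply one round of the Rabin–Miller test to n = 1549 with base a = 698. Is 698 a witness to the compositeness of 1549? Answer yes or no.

no

n − 1 = 1548 = 2^2 · 387, so s = 2 and d = 387.
x_0 = 698^387 mod 1549 = 88.
x_0 is neither 1 nor 1548, so continue squaring.
x_1 = 88^2 mod 1549 = 1548.
x_1 ≡ −1, so 698 is not a witness.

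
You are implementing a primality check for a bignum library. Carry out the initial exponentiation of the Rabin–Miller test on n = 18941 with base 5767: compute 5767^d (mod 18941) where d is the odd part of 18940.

1799

n − 1 = 18940 = 2^2 · 4735, so s = 2 and d = 4735.
Repeated squaring mod 18941: 5767^1 ≡ 5767, 5767^2 ≡ 16834, 5767^4 ≡ 7255, 5767^8 ≡ 16927, 5767^16 ≡ 2822, 5767^32 ≡ 8464, 5767^64 ≡ 4434, 5767^128 ≡ 18539, 5767^256 ≡ 10076, 5767^512 ≡ 2016, 5767^1024 ≡ 10882, 5767^2048 ≡ 17733, 5767^4096 ≡ 807.
4735 = 4096 + 512 + 64 + 32 + 16 + 8 + 4 + 2 + 1, so 5767^4735 ≡ 807·2016·4434·8464·2822·16927·7255·16834·5767 ≡ 1799 (mod 18941).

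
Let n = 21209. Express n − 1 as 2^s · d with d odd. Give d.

2651

Halving: 21208 → 10604 → 5302 → 2651; 2651 is odd.
So 21208 = 2^3 · 2651.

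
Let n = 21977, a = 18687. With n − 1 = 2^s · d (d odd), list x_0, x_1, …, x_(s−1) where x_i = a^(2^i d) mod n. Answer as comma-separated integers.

n − 1 = 21976 = 2^3 · 2747, so s = 3 and d = 2747.
x_0 = 18687^2747 mod 21977 = 1918.
x_1 = 1918^2 mod 21977 = 8565.
x_2 = 8565^2 mod 21977 = 21976.

1918, 8565, 21976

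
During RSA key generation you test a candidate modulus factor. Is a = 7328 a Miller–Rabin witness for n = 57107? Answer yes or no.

n − 1 = 57106 = 2^1 · 28553, so s = 1 and d = 28553.
x_0 = 7328^28553 mod 57107 = 1.
x_0 = 1, so 7328 is not a witness.

no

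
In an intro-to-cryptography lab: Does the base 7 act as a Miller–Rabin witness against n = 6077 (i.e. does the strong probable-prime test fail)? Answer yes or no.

yes

n − 1 = 6076 = 2^2 · 1519, so s = 2 and d = 1519.
x_0 = 7^1519 mod 6077 = 979.
x_0 is neither 1 nor 6076, so continue squaring.
x_1 = 979^2 mod 6077 = 4352.
Reached i = s−1 = 1 without hitting −1: 7 is a Miller–Rabin witness and 6077 is composite.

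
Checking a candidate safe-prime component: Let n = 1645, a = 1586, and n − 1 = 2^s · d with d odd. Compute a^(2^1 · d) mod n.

806

n − 1 = 1644 = 2^2 · 411, so s = 2 and d = 411.
x_0 = 1586^411 mod 1645 = 876.
x_1 = 876^2 mod 1645 = 806.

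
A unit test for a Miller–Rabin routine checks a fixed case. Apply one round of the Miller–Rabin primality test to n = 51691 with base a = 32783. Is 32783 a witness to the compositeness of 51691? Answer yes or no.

no

n − 1 = 51690 = 2^1 · 25845, so s = 1 and d = 25845.
x_0 = 32783^25845 mod 51691 = 51690.
x_0 = 51690 ≡ −1, so 32783 is not a witness.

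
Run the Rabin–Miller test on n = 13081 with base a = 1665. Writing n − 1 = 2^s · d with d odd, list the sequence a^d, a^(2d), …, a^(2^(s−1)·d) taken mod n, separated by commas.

n − 1 = 13080 = 2^3 · 1635, so s = 3 and d = 1635.
x_0 = 1665^1635 mod 13081 = 8415.
x_1 = 8415^2 mod 13081 = 4772.
x_2 = 4772^2 mod 13081 = 11044.

8415, 4772, 11044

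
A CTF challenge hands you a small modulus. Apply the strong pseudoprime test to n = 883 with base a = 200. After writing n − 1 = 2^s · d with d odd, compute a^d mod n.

n − 1 = 882 = 2^1 · 441, so s = 1 and d = 441.
Repeated squaring mod 883: 200^1 ≡ 200, 200^2 ≡ 265, 200^4 ≡ 468, 200^8 ≡ 40, 200^16 ≡ 717, 200^32 ≡ 183, 200^64 ≡ 818, 200^128 ≡ 693, 200^256 ≡ 780.
441 = 256 + 128 + 32 + 16 + 8 + 1, so 200^441 ≡ 780·693·183·717·40·200 ≡ 882 (mod 883).

882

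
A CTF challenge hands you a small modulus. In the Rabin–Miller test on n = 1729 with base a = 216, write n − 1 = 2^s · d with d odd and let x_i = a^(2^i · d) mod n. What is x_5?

1

n − 1 = 1728 = 2^6 · 27, so s = 6 and d = 27.
Repeated squaring mod 1729: 216^1 ≡ 216, 216^2 ≡ 1702, 216^4 ≡ 729, 216^8 ≡ 638, 216^16 ≡ 729.
27 = 16 + 8 + 2 + 1, so 216^27 ≡ 729·638·1702·216 ≡ 1084 (mod 1729).
x_0 = 1084.
x_1 = 1084^2 mod 1729 = 1065.
x_2 = 1065^2 mod 1729 = 1.
x_3 = 1^2 mod 1729 = 1.
x_4 = 1^2 mod 1729 = 1.
x_5 = 1^2 mod 1729 = 1.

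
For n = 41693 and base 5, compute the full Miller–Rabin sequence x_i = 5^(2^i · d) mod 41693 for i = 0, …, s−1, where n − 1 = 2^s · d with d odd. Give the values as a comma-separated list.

28313, 36351

n − 1 = 41692 = 2^2 · 10423, so s = 2 and d = 10423.
x_0 = 5^10423 mod 41693 = 28313.
x_1 = 28313^2 mod 41693 = 36351.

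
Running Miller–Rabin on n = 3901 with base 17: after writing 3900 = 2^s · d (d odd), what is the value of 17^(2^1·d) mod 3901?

3637

n − 1 = 3900 = 2^2 · 975, so s = 2 and d = 975.
By repeated squaring, 17^975 ≡ 3217 (mod 3901).
x_0 = 3217.
x_1 = 3217^2 mod 3901 = 3637.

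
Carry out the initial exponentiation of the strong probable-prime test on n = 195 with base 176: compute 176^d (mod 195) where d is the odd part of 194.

n − 1 = 194 = 2^1 · 97, so s = 1 and d = 97.
176^97 mod 195 = 176.

176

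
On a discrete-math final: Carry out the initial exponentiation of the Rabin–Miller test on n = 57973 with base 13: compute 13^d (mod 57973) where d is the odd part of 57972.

n − 1 = 57972 = 2^2 · 14493, so s = 2 and d = 14493.
13^14493 mod 57973 = 54166.

54166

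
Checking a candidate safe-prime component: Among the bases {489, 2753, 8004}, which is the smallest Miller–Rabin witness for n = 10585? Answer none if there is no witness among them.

489

n − 1 = 10584 = 2^3 · 1323, so s = 3 and d = 1323.
Base 489: x_0 = 489^1323 mod 10585 = 7164. x_0 is neither 1 nor 10584, so continue squaring. x_1 = 7164^2 mod 10585 = 6816. x_2 = 6816^2 mod 10585 = 291. Reached i = s−1 = 2 without hitting −1: 489 is a Miller–Rabin witness and 10585 is composite.
Base 2753: x_0 = 2753^1323 mod 10585 = 1032. x_0 is neither 1 nor 10584, so continue squaring. x_1 = 1032^2 mod 10585 = 6524. x_2 = 6524^2 mod 10585 = 291. Reached i = s−1 = 2 without hitting −1: 2753 is a Miller–Rabin witness and 10585 is composite.
Base 8004: x_0 = 8004^1323 mod 10585 = 5684. x_0 is neither 1 nor 10584, so continue squaring. x_1 = 5684^2 mod 10585 = 2436. x_2 = 2436^2 mod 10585 = 6496. Reached i = s−1 = 2 without hitting −1: 8004 is a Miller–Rabin witness and 10585 is composite.
The smallest witness among the given bases is 489.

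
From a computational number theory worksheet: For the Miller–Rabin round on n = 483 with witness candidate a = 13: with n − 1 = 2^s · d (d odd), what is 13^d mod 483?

n − 1 = 482 = 2^1 · 241, so s = 1 and d = 241.
By repeated squaring, 13^241 ≡ 223 (mod 483).

223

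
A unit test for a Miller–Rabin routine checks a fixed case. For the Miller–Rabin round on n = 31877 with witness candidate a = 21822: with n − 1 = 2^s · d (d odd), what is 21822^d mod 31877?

23681

n − 1 = 31876 = 2^2 · 7969, so s = 2 and d = 7969.
21822^7969 mod 31877 = 23681.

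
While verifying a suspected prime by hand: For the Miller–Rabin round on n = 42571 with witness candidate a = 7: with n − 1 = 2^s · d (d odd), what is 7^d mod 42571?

42570

n − 1 = 42570 = 2^1 · 21285, so s = 1 and d = 21285.
7^21285 mod 42571 = 42570.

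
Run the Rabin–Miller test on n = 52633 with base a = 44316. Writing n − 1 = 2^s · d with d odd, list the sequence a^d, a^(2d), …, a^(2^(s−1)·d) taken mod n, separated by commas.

10198, 49029, 41098

n − 1 = 52632 = 2^3 · 6579, so s = 3 and d = 6579.
x_0 = 44316^6579 mod 52633 = 10198.
x_1 = 10198^2 mod 52633 = 49029.
x_2 = 49029^2 mod 52633 = 41098.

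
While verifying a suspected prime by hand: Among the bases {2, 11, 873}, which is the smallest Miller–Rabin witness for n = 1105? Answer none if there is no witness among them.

n − 1 = 1104 = 2^4 · 69, so s = 4 and d = 69.
Base 2: x_0 = 2^69 mod 1105 = 967. x_0 is neither 1 nor 1104, so continue squaring. x_1 = 967^2 mod 1105 = 259. x_2 = 259^2 mod 1105 = 781. x_3 = 781^2 mod 1105 = 1. x_3 = 1 but x_2 ≠ ±1, a nontrivial square root of 1 — 2 is a witness and 1105 is composite.
Base 11: x_0 = 11^69 mod 1105 = 996. x_0 is neither 1 nor 1104, so continue squaring. x_1 = 996^2 mod 1105 = 831. x_2 = 831^2 mod 1105 = 1041. x_3 = 1041^2 mod 1105 = 781. Reached i = s−1 = 3 without hitting −1: 11 is a Miller–Rabin witness and 1105 is composite.
Base 873: x_0 = 873^69 mod 1105 = 993. x_0 is neither 1 nor 1104, so continue squaring. x_1 = 993^2 mod 1105 = 389. x_2 = 389^2 mod 1105 = 1041. x_3 = 1041^2 mod 1105 = 781. Reached i = s−1 = 3 without hitting −1: 873 is a Miller–Rabin witness and 1105 is composite.
The smallest witness among the given bases is 2.

2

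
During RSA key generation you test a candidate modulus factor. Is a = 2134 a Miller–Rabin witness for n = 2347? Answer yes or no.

no

n − 1 = 2346 = 2^1 · 1173, so s = 1 and d = 1173.
x_0 = 2134^1173 mod 2347 = 2346.
x_0 = 2346 ≡ −1, so 2134 is not a witness.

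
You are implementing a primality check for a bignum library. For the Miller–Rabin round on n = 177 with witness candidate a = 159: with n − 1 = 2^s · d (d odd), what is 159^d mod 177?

n − 1 = 176 = 2^4 · 11, so s = 4 and d = 11.
159^11 mod 177 = 78.

78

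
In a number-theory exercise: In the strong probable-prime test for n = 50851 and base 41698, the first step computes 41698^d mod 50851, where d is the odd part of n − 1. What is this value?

n − 1 = 50850 = 2^1 · 25425, so s = 1 and d = 25425.
Repeated squaring mod 50851: 41698^1 ≡ 41698, 41698^2 ≡ 25812, 41698^4 ≡ 9542, 41698^8 ≡ 26474, 41698^16 ≡ 44194, 41698^32 ≡ 24428, 41698^64 ≡ 41550, 41698^128 ≡ 11050, 41698^256 ≡ 9249, 41698^512 ≡ 12619, 41698^1024 ≡ 24680, 41698^2048 ≡ 9122, 41698^4096 ≡ 18648, 41698^8192 ≡ 28766, 41698^16384 ≡ 35284.
25425 = 16384 + 8192 + 512 + 256 + 64 + 16 + 1, so 41698^25425 ≡ 35284·28766·12619·9249·41550·44194·41698 ≡ 44111 (mod 50851).

44111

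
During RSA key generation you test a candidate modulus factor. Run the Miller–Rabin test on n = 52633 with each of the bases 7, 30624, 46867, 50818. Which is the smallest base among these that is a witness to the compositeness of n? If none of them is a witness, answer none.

7

n − 1 = 52632 = 2^3 · 6579, so s = 3 and d = 6579.
Base 7: x_0 = 7^6579 mod 52633 = 17717. x_0 is neither 1 nor 52632, so continue squaring. x_1 = 17717^2 mod 52633 = 41510. x_2 = 41510^2 mod 52633 = 33579. Reached i = s−1 = 2 without hitting −1: 7 is a Miller–Rabin witness and 52633 is composite.
Base 30624: x_0 = 30624^6579 mod 52633 = 37596. x_0 is neither 1 nor 52632, so continue squaring. x_1 = 37596^2 mod 52633 = 1. x_1 = 1 but x_0 ≠ ±1, a nontrivial square root of 1 — 30624 is a witness and 52633 is composite.
Base 46867: x_0 = 46867^6579 mod 52633 = 1. x_0 = 1, so 46867 is not a witness.
Base 50818: x_0 = 50818^6579 mod 52633 = 36770. x_0 is neither 1 nor 52632, so continue squaring. x_1 = 36770^2 mod 52633 = 49029. x_2 = 49029^2 mod 52633 = 41098. Reached i = s−1 = 2 without hitting −1: 50818 is a Miller–Rabin witness and 52633 is composite.
The smallest witness among the given bases is 7.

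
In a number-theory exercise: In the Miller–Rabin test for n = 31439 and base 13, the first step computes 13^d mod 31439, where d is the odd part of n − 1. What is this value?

n − 1 = 31438 = 2^1 · 15719, so s = 1 and d = 15719.
Repeated squaring mod 31439: 13^1 ≡ 13, 13^2 ≡ 169, 13^4 ≡ 28561, 13^8 ≡ 14427, 13^16 ≡ 12149, 13^32 ≡ 23535, 13^64 ≡ 3923, 13^128 ≡ 16258, 13^256 ≡ 14891, 13^512 ≡ 2614, 13^1024 ≡ 10733, 13^2048 ≡ 4793, 13^4096 ≡ 22379, 13^8192 ≡ 27810.
15719 = 8192 + 4096 + 2048 + 1024 + 256 + 64 + 32 + 4 + 2 + 1, so 13^15719 ≡ 27810·22379·4793·10733·14891·3923·23535·28561·169·13 ≡ 2819 (mod 31439).

2819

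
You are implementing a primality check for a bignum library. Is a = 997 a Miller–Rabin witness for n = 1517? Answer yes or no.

yes

n − 1 = 1516 = 2^2 · 379, so s = 2 and d = 379.
x_0 = 997^379 mod 1517 = 1334.
x_0 is neither 1 nor 1516, so continue squaring.
x_1 = 1334^2 mod 1517 = 115.
Reached i = s−1 = 1 without hitting −1: 997 is a Miller–Rabin witness and 1517 is composite.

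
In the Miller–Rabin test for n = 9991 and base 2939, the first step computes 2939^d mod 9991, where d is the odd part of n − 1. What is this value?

n − 1 = 9990 = 2^1 · 4995, so s = 1 and d = 4995.
2939^4995 mod 9991 = 1109.

1109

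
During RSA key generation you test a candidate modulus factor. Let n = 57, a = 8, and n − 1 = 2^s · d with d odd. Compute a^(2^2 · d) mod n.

49

n − 1 = 56 = 2^3 · 7, so s = 3 and d = 7.
x_0 = 8^7 mod 57 = 8.
x_1 = 8^2 mod 57 = 7.
x_2 = 7^2 mod 57 = 49.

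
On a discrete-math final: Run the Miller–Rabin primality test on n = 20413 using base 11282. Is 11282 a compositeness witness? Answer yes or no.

n − 1 = 20412 = 2^2 · 5103, so s = 2 and d = 5103.
x_0 = 11282^5103 mod 20413 = 16407.
x_0 is neither 1 nor 20412, so continue squaring.
x_1 = 16407^2 mod 20413 = 3418.
Reached i = s−1 = 1 without hitting −1: 11282 is a Miller–Rabin witness and 20413 is composite.

yes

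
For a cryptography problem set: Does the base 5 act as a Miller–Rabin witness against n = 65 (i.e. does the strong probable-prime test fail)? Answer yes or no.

n − 1 = 64 = 2^6 · 1, so s = 6 and d = 1.
x_0 = 5^1 mod 65 = 5.
x_0 is neither 1 nor 64, so continue squaring.
x_1 = 5^2 mod 65 = 25.
x_2 = 25^2 mod 65 = 40.
x_3 = 40^2 mod 65 = 40.
x_4 = 40^2 mod 65 = 40.
x_5 = 40^2 mod 65 = 40.
Reached i = s−1 = 5 without hitting −1: 5 is a Miller–Rabin witness and 65 is composite.

yes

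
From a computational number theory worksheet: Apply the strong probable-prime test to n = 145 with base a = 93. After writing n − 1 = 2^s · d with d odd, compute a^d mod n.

138

n − 1 = 144 = 2^4 · 9, so s = 4 and d = 9.
93^9 mod 145 = 138.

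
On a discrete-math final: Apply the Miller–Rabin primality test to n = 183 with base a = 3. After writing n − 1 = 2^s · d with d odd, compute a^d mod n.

n − 1 = 182 = 2^1 · 91, so s = 1 and d = 91.
3^91 mod 183 = 3.

3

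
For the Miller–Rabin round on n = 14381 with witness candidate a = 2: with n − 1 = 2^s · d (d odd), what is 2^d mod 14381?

n − 1 = 14380 = 2^2 · 3595, so s = 2 and d = 3595.
Repeated squaring mod 14381: 2^1 ≡ 2, 2^2 ≡ 4, 2^4 ≡ 16, 2^8 ≡ 256, 2^16 ≡ 8012, 2^32 ≡ 9741, 2^64 ≡ 1243, 2^128 ≡ 6282, 2^256 ≡ 2060, 2^512 ≡ 1205, 2^1024 ≡ 13925, 2^2048 ≡ 6602.
3595 = 2048 + 1024 + 512 + 8 + 2 + 1, so 2^3595 ≡ 6602·13925·1205·256·4·2 ≡ 9944 (mod 14381).

9944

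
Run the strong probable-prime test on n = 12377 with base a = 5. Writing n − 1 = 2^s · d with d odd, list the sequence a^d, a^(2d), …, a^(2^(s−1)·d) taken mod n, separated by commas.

11703, 8704, 12376

n − 1 = 12376 = 2^3 · 1547, so s = 3 and d = 1547.
x_0 = 5^1547 mod 12377 = 11703.
x_1 = 11703^2 mod 12377 = 8704.
x_2 = 8704^2 mod 12377 = 12376.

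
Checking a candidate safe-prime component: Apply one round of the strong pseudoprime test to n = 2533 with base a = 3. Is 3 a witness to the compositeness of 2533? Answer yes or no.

yes

n − 1 = 2532 = 2^2 · 633, so s = 2 and d = 633.
x_0 = 3^633 mod 2533 = 286.
x_0 is neither 1 nor 2532, so continue squaring.
x_1 = 286^2 mod 2533 = 740.
Reached i = s−1 = 1 without hitting −1: 3 is a Miller–Rabin witness and 2533 is composite.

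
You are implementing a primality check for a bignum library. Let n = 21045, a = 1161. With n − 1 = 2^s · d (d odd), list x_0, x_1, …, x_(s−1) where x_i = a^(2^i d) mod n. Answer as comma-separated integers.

n − 1 = 21044 = 2^2 · 5261, so s = 2 and d = 5261.
x_0 = 1161^5261 mod 21045 = 20766.
x_1 = 20766^2 mod 21045 = 14706.

20766, 14706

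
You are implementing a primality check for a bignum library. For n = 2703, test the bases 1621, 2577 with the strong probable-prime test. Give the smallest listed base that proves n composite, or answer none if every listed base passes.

n − 1 = 2702 = 2^1 · 1351, so s = 1 and d = 1351.
Base 1621: x_0 = 1621^1351 mod 2703 = 1867. x_0 ∉ {1, 2702} and s = 1, so 1621 is a Miller–Rabin witness and 2703 is composite.
Base 2577: x_0 = 2577^1351 mod 2703 = 2589. x_0 ∉ {1, 2702} and s = 1, so 2577 is a Miller–Rabin witness and 2703 is composite.
The smallest witness among the given bases is 1621.

1621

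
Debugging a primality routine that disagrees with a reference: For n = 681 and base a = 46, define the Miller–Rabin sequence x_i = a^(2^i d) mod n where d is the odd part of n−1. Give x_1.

n − 1 = 680 = 2^3 · 85, so s = 3 and d = 85.
x_0 = 46^85 mod 681 = 184.
x_1 = 184^2 mod 681 = 487.

487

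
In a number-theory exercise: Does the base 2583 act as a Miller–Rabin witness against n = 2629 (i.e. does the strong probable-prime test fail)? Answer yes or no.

n − 1 = 2628 = 2^2 · 657, so s = 2 and d = 657.
x_0 = 2583^657 mod 2629 = 1500.
x_0 is neither 1 nor 2628, so continue squaring.
x_1 = 1500^2 mod 2629 = 2205.
Reached i = s−1 = 1 without hitting −1: 2583 is a Miller–Rabin witness and 2629 is composite.

yes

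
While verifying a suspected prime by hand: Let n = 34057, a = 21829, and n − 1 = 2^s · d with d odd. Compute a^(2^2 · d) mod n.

n − 1 = 34056 = 2^3 · 4257, so s = 3 and d = 4257.
x_0 = 21829^4257 mod 34057 = 15707.
x_1 = 15707^2 mod 34057 = 941.
x_2 = 941^2 mod 34057 = 34056.

34056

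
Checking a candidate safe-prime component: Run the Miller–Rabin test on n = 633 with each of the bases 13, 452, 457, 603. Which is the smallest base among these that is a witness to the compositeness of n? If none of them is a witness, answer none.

n − 1 = 632 = 2^3 · 79, so s = 3 and d = 79.
Base 13: x_0 = 13^79 mod 633 = 394. x_0 is neither 1 nor 632, so continue squaring. x_1 = 394^2 mod 633 = 151. x_2 = 151^2 mod 633 = 13. Reached i = s−1 = 2 without hitting −1: 13 is a Miller–Rabin witness and 633 is composite.
Base 452: x_0 = 452^79 mod 633 = 428. x_0 is neither 1 nor 632, so continue squaring. x_1 = 428^2 mod 633 = 247. x_2 = 247^2 mod 633 = 241. Reached i = s−1 = 2 without hitting −1: 452 is a Miller–Rabin witness and 633 is composite.
Base 457: x_0 = 457^79 mod 633 = 439. x_0 is neither 1 nor 632, so continue squaring. x_1 = 439^2 mod 633 = 289. x_2 = 289^2 mod 633 = 598. Reached i = s−1 = 2 without hitting −1: 457 is a Miller–Rabin witness and 633 is composite.
Base 603: x_0 = 603^79 mod 633 = 627. x_0 is neither 1 nor 632, so continue squaring. x_1 = 627^2 mod 633 = 36. x_2 = 36^2 mod 633 = 30. Reached i = s−1 = 2 without hitting −1: 603 is a Miller–Rabin witness and 633 is composite.
The smallest witness among the given bases is 13.

13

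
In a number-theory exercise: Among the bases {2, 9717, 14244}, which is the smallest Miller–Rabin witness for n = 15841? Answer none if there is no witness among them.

n − 1 = 15840 = 2^5 · 495, so s = 5 and d = 495.
Base 2: x_0 = 2^495 mod 15841 = 1. x_0 = 1, so 2 is not a witness.
Base 9717: x_0 = 9717^495 mod 15841 = 1. x_0 = 1, so 9717 is not a witness.
Base 14244: x_0 = 14244^495 mod 15841 = 15840. x_0 = 15840 ≡ −1, so 14244 is not a witness.
No listed base is a witness for 15841.

none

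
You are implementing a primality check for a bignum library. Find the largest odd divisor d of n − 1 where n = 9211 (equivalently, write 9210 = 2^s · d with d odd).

4605

Halving: 9210 → 4605; 4605 is odd.
So 9210 = 2^1 · 4605.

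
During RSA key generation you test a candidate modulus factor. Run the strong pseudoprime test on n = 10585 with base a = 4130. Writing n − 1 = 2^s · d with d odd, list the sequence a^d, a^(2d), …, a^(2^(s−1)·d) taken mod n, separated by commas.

n − 1 = 10584 = 2^3 · 1323, so s = 3 and d = 1323.
x_0 = 4130^1323 mod 10585 = 1815.
x_1 = 1815^2 mod 10585 = 2290.
x_2 = 2290^2 mod 10585 = 4525.

1815, 2290, 4525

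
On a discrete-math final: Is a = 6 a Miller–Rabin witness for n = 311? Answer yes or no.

no

n − 1 = 310 = 2^1 · 155, so s = 1 and d = 155.
Repeated squaring mod 311: 6^1 ≡ 6, 6^2 ≡ 36, 6^4 ≡ 52, 6^8 ≡ 216, 6^16 ≡ 6, 6^32 ≡ 36, 6^64 ≡ 52, 6^128 ≡ 216.
155 = 128 + 16 + 8 + 2 + 1, so 6^155 ≡ 216·6·216·36·6 ≡ 1 (mod 311).
x_0 = 6^155 mod 311 = 1.
x_0 = 1, so 6 is not a witness.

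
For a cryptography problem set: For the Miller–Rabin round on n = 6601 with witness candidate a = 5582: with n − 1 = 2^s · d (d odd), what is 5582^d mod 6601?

4647

n − 1 = 6600 = 2^3 · 825, so s = 3 and d = 825.
5582^825 mod 6601 = 4647.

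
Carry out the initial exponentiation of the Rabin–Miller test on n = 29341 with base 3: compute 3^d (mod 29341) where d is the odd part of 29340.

n − 1 = 29340 = 2^2 · 7335, so s = 2 and d = 7335.
3^7335 mod 29341 = 22569.

22569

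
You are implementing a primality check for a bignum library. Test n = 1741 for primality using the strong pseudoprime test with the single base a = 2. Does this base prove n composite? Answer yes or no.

no

n − 1 = 1740 = 2^2 · 435, so s = 2 and d = 435.
x_0 = 2^435 mod 1741 = 59.
x_0 is neither 1 nor 1740, so continue squaring.
x_1 = 59^2 mod 1741 = 1740.
x_1 ≡ −1, so 2 is not a witness.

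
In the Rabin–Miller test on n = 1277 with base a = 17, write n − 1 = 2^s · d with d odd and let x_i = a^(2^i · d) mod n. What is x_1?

n − 1 = 1276 = 2^2 · 319, so s = 2 and d = 319.
x_0 = 17^319 mod 1277 = 1.
x_1 = 1^2 mod 1277 = 1.

1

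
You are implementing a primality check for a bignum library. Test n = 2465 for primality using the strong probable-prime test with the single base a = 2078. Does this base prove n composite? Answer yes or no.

no

n − 1 = 2464 = 2^5 · 77, so s = 5 and d = 77.
By repeated squaring, 2078^77 ≡ 2163 (mod 2465).
x_0 = 2078^77 mod 2465 = 2163.
x_0 is neither 1 nor 2464, so continue squaring.
x_1 = 2163^2 mod 2465 = 2464.
x_1 ≡ −1, so 2078 is not a witness.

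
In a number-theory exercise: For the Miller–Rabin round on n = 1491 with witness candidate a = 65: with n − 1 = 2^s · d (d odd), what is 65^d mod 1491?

n − 1 = 1490 = 2^1 · 745, so s = 1 and d = 745.
65^745 mod 1491 = 548.

548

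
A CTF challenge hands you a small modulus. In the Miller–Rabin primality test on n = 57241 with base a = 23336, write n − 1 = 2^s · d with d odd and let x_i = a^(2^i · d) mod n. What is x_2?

1

n − 1 = 57240 = 2^3 · 7155, so s = 3 and d = 7155.
x_0 = 23336^7155 mod 57241 = 1.
x_1 = 1^2 mod 57241 = 1.
x_2 = 1^2 mod 57241 = 1.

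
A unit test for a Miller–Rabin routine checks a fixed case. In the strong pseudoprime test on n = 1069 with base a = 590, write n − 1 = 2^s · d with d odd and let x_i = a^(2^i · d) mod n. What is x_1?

n − 1 = 1068 = 2^2 · 267, so s = 2 and d = 267.
x_0 = 590^267 mod 1069 = 249.
x_1 = 249^2 mod 1069 = 1068.

1068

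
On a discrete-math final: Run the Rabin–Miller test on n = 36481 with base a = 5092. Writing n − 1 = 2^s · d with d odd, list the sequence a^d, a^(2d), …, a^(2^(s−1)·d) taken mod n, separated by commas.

7066, 22348, 8214, 16427, 32853, 29224, 21966

n − 1 = 36480 = 2^7 · 285, so s = 7 and d = 285.
x_0 = 5092^285 mod 36481 = 7066.
x_1 = 7066^2 mod 36481 = 22348.
x_2 = 22348^2 mod 36481 = 8214.
x_3 = 8214^2 mod 36481 = 16427.
x_4 = 16427^2 mod 36481 = 32853.
x_5 = 32853^2 mod 36481 = 29224.
x_6 = 29224^2 mod 36481 = 21966.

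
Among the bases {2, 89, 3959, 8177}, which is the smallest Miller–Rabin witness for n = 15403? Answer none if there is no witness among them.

2

n − 1 = 15402 = 2^1 · 7701, so s = 1 and d = 7701.
Base 2: x_0 = 2^7701 mod 15403 = 6780. x_0 ∉ {1, 15402} and s = 1, so 2 is a Miller–Rabin witness and 15403 is composite.
Base 89: x_0 = 89^7701 mod 15403 = 14226. x_0 ∉ {1, 15402} and s = 1, so 89 is a Miller–Rabin witness and 15403 is composite.
Base 3959: x_0 = 3959^7701 mod 15403 = 7529. x_0 ∉ {1, 15402} and s = 1, so 3959 is a Miller–Rabin witness and 15403 is composite.
Base 8177: x_0 = 8177^7701 mod 15403 = 147. x_0 ∉ {1, 15402} and s = 1, so 8177 is a Miller–Rabin witness and 15403 is composite.
The smallest witness among the given bases is 2.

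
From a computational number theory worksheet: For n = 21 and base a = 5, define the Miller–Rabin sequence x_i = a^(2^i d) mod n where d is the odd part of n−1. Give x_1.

16

n − 1 = 20 = 2^2 · 5, so s = 2 and d = 5.
Repeated squaring mod 21: 5^1 ≡ 5, 5^2 ≡ 4, 5^4 ≡ 16.
5 = 4 + 1, so 5^5 ≡ 16·5 ≡ 17 (mod 21).
x_0 = 17.
x_1 = 17^2 mod 21 = 16.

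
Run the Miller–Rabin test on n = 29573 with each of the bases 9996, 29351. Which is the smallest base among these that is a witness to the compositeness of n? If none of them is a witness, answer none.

n − 1 = 29572 = 2^2 · 7393, so s = 2 and d = 7393.
Base 9996: x_0 = 9996^7393 mod 29573 = 1. x_0 = 1, so 9996 is not a witness.
Base 29351: x_0 = 29351^7393 mod 29573 = 1. x_0 = 1, so 29351 is not a witness.
No listed base is a witness for 29573.

none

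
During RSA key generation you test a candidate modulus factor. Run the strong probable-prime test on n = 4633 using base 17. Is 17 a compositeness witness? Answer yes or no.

yes

n − 1 = 4632 = 2^3 · 579, so s = 3 and d = 579.
By repeated squaring, 17^579 ≡ 914 (mod 4633).
x_0 = 17^579 mod 4633 = 914.
x_0 is neither 1 nor 4632, so continue squaring.
x_1 = 914^2 mod 4633 = 1456.
x_2 = 1456^2 mod 4633 = 2655.
Reached i = s−1 = 2 without hitting −1: 17 is a Miller–Rabin witness and 4633 is composite.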